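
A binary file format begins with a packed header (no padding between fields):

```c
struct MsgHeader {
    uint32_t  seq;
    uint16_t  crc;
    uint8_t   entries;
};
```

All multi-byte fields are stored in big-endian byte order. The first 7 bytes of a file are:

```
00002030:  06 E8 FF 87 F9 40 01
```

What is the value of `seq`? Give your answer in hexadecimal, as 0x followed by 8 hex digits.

`seq` is the first field, at byte offset 0, occupying 4 bytes.
Bytes at offsets 0..3: 06 E8 FF 87.
Big-endian stores the most-significant byte at the lowest address.
The bytes are already most-significant first: 0x06E8FF87.

0x06E8FF87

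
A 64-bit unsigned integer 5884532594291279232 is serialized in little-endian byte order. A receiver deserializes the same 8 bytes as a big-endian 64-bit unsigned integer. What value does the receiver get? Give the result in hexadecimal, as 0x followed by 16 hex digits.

5884532594291279232 in 64-bit hexadecimal is 0x51AA0F3787F08580.
Stored little-endian, the bytes at ascending addresses are 80 85 F0 87 37 0F AA 51.
Read back as big-endian, the last byte is least significant, giving 0x8085F087370FAA51.

0x8085F087370FAA51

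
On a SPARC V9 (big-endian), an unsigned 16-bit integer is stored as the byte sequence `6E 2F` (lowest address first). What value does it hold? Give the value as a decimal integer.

Big-endian stores the most-significant byte at the lowest address.
The bytes are already most-significant first: 0x6E2F.
0x6E2F = 28207.

28207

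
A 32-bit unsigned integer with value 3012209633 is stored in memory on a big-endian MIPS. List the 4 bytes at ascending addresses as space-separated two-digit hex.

B3 8A AB E1

3012209633 in hexadecimal, padded to 32 bits, is 0xB38AABE1.
Split into bytes (most-significant first): B3 8A AB E1.
Big-endian stores the most-significant byte at the lowest address.
So the memory order matches the most-significant-first order: B3 8A AB E1.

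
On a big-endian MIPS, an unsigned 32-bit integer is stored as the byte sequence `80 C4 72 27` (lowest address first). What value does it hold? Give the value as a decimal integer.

Big-endian: lowest address holds the most-significant byte.
The bytes are already most-significant first: 0x80C47227.
0x80C47227 = 2160357927.

2160357927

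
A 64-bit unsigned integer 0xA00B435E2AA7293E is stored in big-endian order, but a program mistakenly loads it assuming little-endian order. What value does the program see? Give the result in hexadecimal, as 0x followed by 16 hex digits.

Stored big-endian, the bytes at ascending addresses are A0 0B 43 5E 2A A7 29 3E.
Read back as little-endian, the first byte is least significant, giving 0x3E29A72A5E430BA0.

0x3E29A72A5E430BA0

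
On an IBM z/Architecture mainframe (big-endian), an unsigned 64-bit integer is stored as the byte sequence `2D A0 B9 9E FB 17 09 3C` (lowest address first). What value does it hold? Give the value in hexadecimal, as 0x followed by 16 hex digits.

0x2DA0B99EFB17093C

Big-endian: lowest address holds the most-significant byte.
The bytes are already most-significant first: 0x2DA0B99EFB17093C.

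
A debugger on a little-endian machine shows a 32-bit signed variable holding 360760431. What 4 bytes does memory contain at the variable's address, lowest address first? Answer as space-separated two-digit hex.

360760431 in hexadecimal, padded to 32 bits, is 0x1580C46F.
Split into bytes (most-significant first): 15 80 C4 6F.
Little-endian stores the least-significant byte at the lowest address.
So at ascending addresses the bytes are 6F C4 80 15.

6F C4 80 15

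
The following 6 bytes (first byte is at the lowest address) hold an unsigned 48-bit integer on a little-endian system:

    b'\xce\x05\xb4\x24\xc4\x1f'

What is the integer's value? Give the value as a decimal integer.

34927289828814

In little-endian order the low byte comes first in memory.
Reassemble most-significant byte first: 1F C4 24 B4 05 CE → 0x1FC424B405CE.
0x1FC424B405CE = 34927289828814.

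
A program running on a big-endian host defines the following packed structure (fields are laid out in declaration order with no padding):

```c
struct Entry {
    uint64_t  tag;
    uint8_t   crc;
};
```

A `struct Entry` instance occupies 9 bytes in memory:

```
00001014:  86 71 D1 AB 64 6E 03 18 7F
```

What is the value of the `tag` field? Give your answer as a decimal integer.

9687754807505191704

`tag` is the first field, at byte offset 0, occupying 8 bytes.
Bytes at offsets 0..7: 86 71 D1 AB 64 6E 03 18.
In big-endian order the high byte comes first in memory.
The bytes are already most-significant first: 0x8671D1AB646E0318.
0x8671D1AB646E0318 = 9687754807505191704.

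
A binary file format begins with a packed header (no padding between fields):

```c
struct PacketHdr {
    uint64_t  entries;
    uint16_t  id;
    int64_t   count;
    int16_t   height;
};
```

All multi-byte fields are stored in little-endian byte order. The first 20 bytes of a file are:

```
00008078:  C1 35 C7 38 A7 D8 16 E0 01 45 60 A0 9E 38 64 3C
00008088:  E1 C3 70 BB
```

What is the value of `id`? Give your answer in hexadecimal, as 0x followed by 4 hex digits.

`id` follows `entries` (8 bytes), so it starts at byte offset 8 and occupies 2 bytes.
Bytes at offsets 8..9: 01 45.
Little-endian: lowest address holds the least-significant byte.
Reassemble most-significant byte first: 45 01 → 0x4501.

0x4501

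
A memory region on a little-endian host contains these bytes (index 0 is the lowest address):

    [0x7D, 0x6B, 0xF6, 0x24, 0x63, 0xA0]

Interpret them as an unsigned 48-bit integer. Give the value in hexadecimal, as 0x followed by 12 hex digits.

0xA06324F66B7D

Little-endian: lowest address holds the least-significant byte.
Reassemble most-significant byte first: A0 63 24 F6 6B 7D → 0xA06324F66B7D.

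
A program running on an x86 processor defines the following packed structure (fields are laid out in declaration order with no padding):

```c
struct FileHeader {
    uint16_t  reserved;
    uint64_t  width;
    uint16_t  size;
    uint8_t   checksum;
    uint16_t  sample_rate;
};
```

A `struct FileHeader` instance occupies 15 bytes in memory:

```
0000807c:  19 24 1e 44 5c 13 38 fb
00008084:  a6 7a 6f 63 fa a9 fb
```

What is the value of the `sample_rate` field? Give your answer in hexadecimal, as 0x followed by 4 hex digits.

`sample_rate` follows `reserved` (2 B), `width` (8 B), `size` (2 B), `checksum` (1 B), so it starts at offset 2 + 8 + 2 + 1 = 13 and occupies 2 bytes.
Bytes at offsets 13..14: A9 FB.
In little-endian order the low byte comes first in memory.
Reassemble most-significant byte first: FB A9 → 0xFBA9.

0xFBA9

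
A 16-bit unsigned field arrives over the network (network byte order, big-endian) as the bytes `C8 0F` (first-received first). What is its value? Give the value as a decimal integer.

51215

Big-endian: lowest address holds the most-significant byte.
The bytes are already most-significant first: 0xC80F.
0xC80F = 51215.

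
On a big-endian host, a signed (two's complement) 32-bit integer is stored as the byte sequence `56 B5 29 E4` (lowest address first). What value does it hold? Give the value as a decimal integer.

1454713316

Big-endian stores the most-significant byte at the lowest address.
The bytes are already most-significant first: 0x56B529E4.
0x56B529E4 = 1454713316.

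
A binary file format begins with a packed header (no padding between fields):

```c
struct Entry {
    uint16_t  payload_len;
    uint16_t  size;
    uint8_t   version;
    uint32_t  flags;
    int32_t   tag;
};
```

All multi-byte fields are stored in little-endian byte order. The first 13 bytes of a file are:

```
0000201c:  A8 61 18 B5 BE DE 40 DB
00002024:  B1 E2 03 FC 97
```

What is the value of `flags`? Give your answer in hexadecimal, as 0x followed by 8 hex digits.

0xB1DB40DE

`flags` follows `payload_len` (2 B), `size` (2 B), `version` (1 B), so it starts at offset 2 + 2 + 1 = 5 and occupies 4 bytes.
Bytes at offsets 5..8: DE 40 DB B1.
In little-endian order the low byte comes first in memory.
Reassemble most-significant byte first: B1 DB 40 DE → 0xB1DB40DE.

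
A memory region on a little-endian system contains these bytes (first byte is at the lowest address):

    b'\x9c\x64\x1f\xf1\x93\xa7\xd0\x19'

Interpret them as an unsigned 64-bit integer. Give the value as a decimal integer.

1860170899951412380

In little-endian order the low byte comes first in memory.
Reassemble most-significant byte first: 19 D0 A7 93 F1 1F 64 9C → 0x19D0A793F11F649C.
0x19D0A793F11F649C = 1860170899951412380.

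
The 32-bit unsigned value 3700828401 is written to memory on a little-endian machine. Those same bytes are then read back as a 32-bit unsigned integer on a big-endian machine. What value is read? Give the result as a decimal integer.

4045969116

3700828401 in 32-bit hexadecimal is 0xDC9628F1.
Stored little-endian, the bytes at ascending addresses are F1 28 96 DC.
Read back as big-endian, the last byte is least significant, giving 0xF12896DC.
0xF12896DC = 4045969116.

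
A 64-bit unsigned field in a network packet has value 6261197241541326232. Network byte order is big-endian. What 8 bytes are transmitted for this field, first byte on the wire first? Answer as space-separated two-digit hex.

6261197241541326232 in hexadecimal, padded to 64 bits, is 0x56E43DB7CAB9F598.
Split into bytes (most-significant first): 56 E4 3D B7 CA B9 F5 98.
Big-endian stores the most-significant byte at the lowest address.
So the memory order matches the most-significant-first order: 56 E4 3D B7 CA B9 F5 98.

56 E4 3D B7 CA B9 F5 98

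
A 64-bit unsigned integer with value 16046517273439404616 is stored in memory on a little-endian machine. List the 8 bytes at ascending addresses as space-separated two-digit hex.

48 82 86 2D 71 AE B0 DE

16046517273439404616 in hexadecimal, padded to 64 bits, is 0xDEB0AE712D868248.
Split into bytes (most-significant first): DE B0 AE 71 2D 86 82 48.
Little-endian: lowest address holds the least-significant byte.
So at ascending addresses the bytes are 48 82 86 2D 71 AE B0 DE.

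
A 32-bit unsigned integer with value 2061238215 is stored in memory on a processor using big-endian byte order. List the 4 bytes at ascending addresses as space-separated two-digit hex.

2061238215 in hexadecimal, padded to 32 bits, is 0x7ADBFFC7.
Split into bytes (most-significant first): 7A DB FF C7.
Big-endian: lowest address holds the most-significant byte.
So the memory order matches the most-significant-first order: 7A DB FF C7.

7A DB FF C7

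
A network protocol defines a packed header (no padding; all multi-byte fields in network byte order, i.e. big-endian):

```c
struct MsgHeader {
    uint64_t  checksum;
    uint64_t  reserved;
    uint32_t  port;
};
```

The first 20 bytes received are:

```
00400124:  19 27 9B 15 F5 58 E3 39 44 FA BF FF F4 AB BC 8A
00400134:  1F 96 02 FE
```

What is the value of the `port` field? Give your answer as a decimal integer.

529924862

`port` follows `checksum` (8 B), `reserved` (8 B), so it starts at offset 8 + 8 = 16 and occupies 4 bytes.
Bytes at offsets 16..19: 1F 96 02 FE.
Big-endian stores the most-significant byte at the lowest address.
The bytes are already most-significant first: 0x1F9602FE.
0x1F9602FE = 529924862.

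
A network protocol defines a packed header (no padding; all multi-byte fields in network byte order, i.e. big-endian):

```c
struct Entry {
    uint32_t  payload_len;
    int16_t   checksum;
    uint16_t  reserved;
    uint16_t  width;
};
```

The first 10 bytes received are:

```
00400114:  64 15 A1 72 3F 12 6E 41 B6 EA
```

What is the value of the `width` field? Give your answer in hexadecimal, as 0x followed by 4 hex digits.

`width` follows `payload_len` (4 B), `checksum` (2 B), `reserved` (2 B), so it starts at offset 4 + 2 + 2 = 8 and occupies 2 bytes.
Bytes at offsets 8..9: B6 EA.
Big-endian: lowest address holds the most-significant byte.
The bytes are already most-significant first: 0xB6EA.

0xB6EA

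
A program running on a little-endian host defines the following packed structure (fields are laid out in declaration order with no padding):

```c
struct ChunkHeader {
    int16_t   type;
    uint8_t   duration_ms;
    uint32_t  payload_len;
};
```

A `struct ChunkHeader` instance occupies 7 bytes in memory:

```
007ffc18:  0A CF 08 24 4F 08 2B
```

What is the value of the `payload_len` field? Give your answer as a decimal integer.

`payload_len` follows `type` (2 B), `duration_ms` (1 B), so it starts at offset 2 + 1 = 3 and occupies 4 bytes.
Bytes at offsets 3..6: 24 4F 08 2B.
In little-endian order the low byte comes first in memory.
Reassemble most-significant byte first: 2B 08 4F 24 → 0x2B084F24.
0x2B084F24 = 721964836.

721964836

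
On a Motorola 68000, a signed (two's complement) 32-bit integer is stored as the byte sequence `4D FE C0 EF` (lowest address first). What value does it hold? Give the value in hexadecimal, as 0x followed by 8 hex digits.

Big-endian: lowest address holds the most-significant byte.
The bytes are already most-significant first: 0x4DFEC0EF.

0x4DFEC0EF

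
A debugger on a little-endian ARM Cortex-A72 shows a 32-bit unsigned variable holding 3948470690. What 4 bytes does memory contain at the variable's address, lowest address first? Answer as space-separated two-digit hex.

A2 E1 58 EB

3948470690 in hexadecimal, padded to 32 bits, is 0xEB58E1A2.
Split into bytes (most-significant first): EB 58 E1 A2.
In little-endian order the low byte comes first in memory.
So at ascending addresses the bytes are A2 E1 58 EB.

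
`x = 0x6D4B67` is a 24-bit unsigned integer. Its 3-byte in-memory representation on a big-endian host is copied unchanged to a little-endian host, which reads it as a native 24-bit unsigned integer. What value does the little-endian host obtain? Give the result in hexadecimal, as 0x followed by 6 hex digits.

Stored big-endian, the bytes at ascending addresses are 6D 4B 67.
Read back as little-endian, the first byte is least significant, giving 0x674B6D.

0x674B6D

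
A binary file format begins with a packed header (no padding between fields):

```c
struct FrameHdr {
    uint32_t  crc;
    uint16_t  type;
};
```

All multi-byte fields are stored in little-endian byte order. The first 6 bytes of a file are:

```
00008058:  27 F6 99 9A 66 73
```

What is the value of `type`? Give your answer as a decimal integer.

`type` follows `crc` (4 bytes), so it starts at byte offset 4 and occupies 2 bytes.
Bytes at offsets 4..5: 66 73.
Little-endian stores the least-significant byte at the lowest address.
Reassemble most-significant byte first: 73 66 → 0x7366.
0x7366 = 29542.

29542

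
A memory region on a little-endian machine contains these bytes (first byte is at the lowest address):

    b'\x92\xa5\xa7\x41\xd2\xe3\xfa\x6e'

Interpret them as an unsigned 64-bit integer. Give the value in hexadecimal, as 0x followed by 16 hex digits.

0x6EFAE3D241A7A592

Little-endian stores the least-significant byte at the lowest address.
Reassemble most-significant byte first: 6E FA E3 D2 41 A7 A5 92 → 0x6EFAE3D241A7A592.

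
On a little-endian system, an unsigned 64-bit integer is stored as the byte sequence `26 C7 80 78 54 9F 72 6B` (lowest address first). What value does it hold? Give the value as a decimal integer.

Little-endian stores the least-significant byte at the lowest address.
Reassemble most-significant byte first: 6B 72 9F 54 78 80 C7 26 → 0x6B729F547880C726.
0x6B729F547880C726 = 7742425894551078694.

7742425894551078694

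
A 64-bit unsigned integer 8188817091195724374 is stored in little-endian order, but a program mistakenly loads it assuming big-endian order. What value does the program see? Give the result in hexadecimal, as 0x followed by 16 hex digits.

0x56625E1BC285A471

8188817091195724374 in 64-bit hexadecimal is 0x71A485C21B5E6256.
Stored little-endian, the bytes at ascending addresses are 56 62 5E 1B C2 85 A4 71.
Read back as big-endian, the last byte is least significant, giving 0x56625E1BC285A471.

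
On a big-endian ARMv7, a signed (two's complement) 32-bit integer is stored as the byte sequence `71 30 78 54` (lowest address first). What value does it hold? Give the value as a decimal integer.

1899001940

Big-endian stores the most-significant byte at the lowest address.
The bytes are already most-significant first: 0x71307854.
0x71307854 = 1899001940.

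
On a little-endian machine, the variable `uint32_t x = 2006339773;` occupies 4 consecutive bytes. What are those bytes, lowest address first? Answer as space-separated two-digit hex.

2006339773 in hexadecimal, padded to 32 bits, is 0x779650BD.
Split into bytes (most-significant first): 77 96 50 BD.
Little-endian stores the least-significant byte at the lowest address.
So at ascending addresses the bytes are BD 50 96 77.

BD 50 96 77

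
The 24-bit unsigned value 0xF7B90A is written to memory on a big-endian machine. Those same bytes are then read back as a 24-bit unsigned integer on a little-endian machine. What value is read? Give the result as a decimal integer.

702967

Stored big-endian, the bytes at ascending addresses are F7 B9 0A.
Read back as little-endian, the first byte is least significant, giving 0x0AB9F7.
0x0AB9F7 = 702967.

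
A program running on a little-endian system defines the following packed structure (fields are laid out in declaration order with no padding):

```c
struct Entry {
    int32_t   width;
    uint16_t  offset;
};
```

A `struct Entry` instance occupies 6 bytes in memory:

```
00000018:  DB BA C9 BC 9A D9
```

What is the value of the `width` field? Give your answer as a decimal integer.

-1127630117

`width` is the first field, at byte offset 0, occupying 4 bytes.
Bytes at offsets 0..3: DB BA C9 BC.
In little-endian order the low byte comes first in memory.
Reassemble most-significant byte first: BC C9 BA DB → 0xBCC9BADB.
Top bit is set, so as a signed 32-bit value this is 0xBCC9BADB − 2^32 = -1127630117.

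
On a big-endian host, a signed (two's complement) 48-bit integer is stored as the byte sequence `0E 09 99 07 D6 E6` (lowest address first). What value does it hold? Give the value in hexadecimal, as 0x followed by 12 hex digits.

Big-endian: lowest address holds the most-significant byte.
The bytes are already most-significant first: 0x0E099907D6E6.

0x0E099907D6E6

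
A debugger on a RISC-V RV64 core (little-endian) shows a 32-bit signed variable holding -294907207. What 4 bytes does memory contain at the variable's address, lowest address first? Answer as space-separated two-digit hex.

Two's complement of -294907207 in 32 bits: 294907207 = 0x1193ED47; invert → 0xEE6C12B8; add 1 → 0xEE6C12B9.
Split into bytes (most-significant first): EE 6C 12 B9.
Little-endian stores the least-significant byte at the lowest address.
So at ascending addresses the bytes are B9 12 6C EE.

B9 12 6C EE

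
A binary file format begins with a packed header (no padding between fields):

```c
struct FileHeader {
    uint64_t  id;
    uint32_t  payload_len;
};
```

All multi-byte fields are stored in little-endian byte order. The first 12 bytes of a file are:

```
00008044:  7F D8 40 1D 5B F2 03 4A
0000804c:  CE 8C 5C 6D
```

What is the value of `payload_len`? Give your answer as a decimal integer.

1834781902

`payload_len` follows `id` (8 bytes), so it starts at byte offset 8 and occupies 4 bytes.
Bytes at offsets 8..11: CE 8C 5C 6D.
Little-endian: lowest address holds the least-significant byte.
Reassemble most-significant byte first: 6D 5C 8C CE → 0x6D5C8CCE.
0x6D5C8CCE = 1834781902.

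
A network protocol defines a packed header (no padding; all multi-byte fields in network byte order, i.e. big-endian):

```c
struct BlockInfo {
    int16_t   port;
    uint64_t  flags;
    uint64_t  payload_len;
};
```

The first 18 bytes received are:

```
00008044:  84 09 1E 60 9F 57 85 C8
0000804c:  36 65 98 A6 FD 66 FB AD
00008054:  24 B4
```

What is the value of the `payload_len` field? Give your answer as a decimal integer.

`payload_len` follows `port` (2 B), `flags` (8 B), so it starts at offset 2 + 8 = 10 and occupies 8 bytes.
Bytes at offsets 10..17: 98 A6 FD 66 FB AD 24 B4.
Big-endian stores the most-significant byte at the lowest address.
The bytes are already most-significant first: 0x98A6FD66FBAD24B4.
0x98A6FD66FBAD24B4 = 10999757758649935028.

10999757758649935028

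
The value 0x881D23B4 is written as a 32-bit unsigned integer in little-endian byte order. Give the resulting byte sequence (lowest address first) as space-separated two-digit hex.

B4 23 1D 88

Split into bytes (most-significant first): 88 1D 23 B4.
Little-endian: lowest address holds the least-significant byte.
So at ascending addresses the bytes are B4 23 1D 88.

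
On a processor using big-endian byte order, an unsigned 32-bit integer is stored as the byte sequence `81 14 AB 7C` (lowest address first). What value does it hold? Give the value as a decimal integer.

Big-endian: lowest address holds the most-significant byte.
The bytes are already most-significant first: 0x8114AB7C.
0x8114AB7C = 2165615484.

2165615484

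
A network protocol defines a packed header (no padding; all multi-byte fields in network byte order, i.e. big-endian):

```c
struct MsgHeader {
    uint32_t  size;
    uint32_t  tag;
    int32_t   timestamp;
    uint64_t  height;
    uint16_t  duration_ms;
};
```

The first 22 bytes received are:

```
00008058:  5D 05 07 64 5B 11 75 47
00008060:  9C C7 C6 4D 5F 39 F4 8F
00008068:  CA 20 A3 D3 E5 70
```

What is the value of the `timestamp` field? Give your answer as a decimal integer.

`timestamp` follows `size` (4 B), `tag` (4 B), so it starts at offset 4 + 4 = 8 and occupies 4 bytes.
Bytes at offsets 8..11: 9C C7 C6 4D.
Big-endian stores the most-significant byte at the lowest address.
The bytes are already most-significant first: 0x9CC7C64D.
Top bit is set, so as a signed 32-bit value this is 0x9CC7C64D − 2^32 = -1664629171.

-1664629171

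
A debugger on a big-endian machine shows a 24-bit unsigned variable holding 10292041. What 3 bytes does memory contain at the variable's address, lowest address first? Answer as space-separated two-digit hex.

9D 0B 49

10292041 in hexadecimal, padded to 24 bits, is 0x9D0B49.
Split into bytes (most-significant first): 9D 0B 49.
Big-endian stores the most-significant byte at the lowest address.
So the memory order matches the most-significant-first order: 9D 0B 49.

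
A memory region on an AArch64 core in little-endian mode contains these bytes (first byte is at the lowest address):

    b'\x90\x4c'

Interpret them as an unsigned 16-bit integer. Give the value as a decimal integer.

19600

In little-endian order the low byte comes first in memory.
Reassemble most-significant byte first: 4C 90 → 0x4C90.
0x4C90 = 19600.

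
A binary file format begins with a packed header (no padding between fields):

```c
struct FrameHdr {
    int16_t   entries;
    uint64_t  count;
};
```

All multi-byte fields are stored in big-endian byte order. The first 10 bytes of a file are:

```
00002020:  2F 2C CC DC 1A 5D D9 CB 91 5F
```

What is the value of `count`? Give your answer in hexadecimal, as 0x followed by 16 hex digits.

0xCCDC1A5DD9CB915F

`count` follows `entries` (2 bytes), so it starts at byte offset 2 and occupies 8 bytes.
Bytes at offsets 2..9: CC DC 1A 5D D9 CB 91 5F.
Big-endian stores the most-significant byte at the lowest address.
The bytes are already most-significant first: 0xCCDC1A5DD9CB915F.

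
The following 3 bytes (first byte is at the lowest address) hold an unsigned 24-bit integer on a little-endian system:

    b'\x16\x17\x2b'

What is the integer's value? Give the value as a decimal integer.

Little-endian stores the least-significant byte at the lowest address.
Reassemble most-significant byte first: 2B 17 16 → 0x2B1716.
0x2B1716 = 2823958.

2823958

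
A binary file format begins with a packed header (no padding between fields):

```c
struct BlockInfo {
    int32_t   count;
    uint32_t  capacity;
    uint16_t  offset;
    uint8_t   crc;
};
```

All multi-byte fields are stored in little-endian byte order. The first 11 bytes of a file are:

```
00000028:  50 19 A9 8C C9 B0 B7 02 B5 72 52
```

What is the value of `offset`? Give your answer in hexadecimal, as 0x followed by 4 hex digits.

`offset` follows `count` (4 B), `capacity` (4 B), so it starts at offset 4 + 4 = 8 and occupies 2 bytes.
Bytes at offsets 8..9: B5 72.
Little-endian stores the least-significant byte at the lowest address.
Reassemble most-significant byte first: 72 B5 → 0x72B5.

0x72B5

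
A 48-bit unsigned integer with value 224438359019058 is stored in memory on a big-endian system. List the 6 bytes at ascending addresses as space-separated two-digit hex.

224438359019058 in hexadecimal, padded to 48 bits, is 0xCC2020A9CE32.
Split into bytes (most-significant first): CC 20 20 A9 CE 32.
In big-endian order the high byte comes first in memory.
So the memory order matches the most-significant-first order: CC 20 20 A9 CE 32.

CC 20 20 A9 CE 32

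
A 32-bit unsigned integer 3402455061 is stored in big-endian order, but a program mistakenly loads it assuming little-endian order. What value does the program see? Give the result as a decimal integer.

358141386

3402455061 in 32-bit hexadecimal is 0xCACD5815.
Stored big-endian, the bytes at ascending addresses are CA CD 58 15.
Read back as little-endian, the first byte is least significant, giving 0x1558CDCA.
0x1558CDCA = 358141386.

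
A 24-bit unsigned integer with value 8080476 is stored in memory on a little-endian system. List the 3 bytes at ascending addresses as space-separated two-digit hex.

8080476 in hexadecimal, padded to 24 bits, is 0x7B4C5C.
Split into bytes (most-significant first): 7B 4C 5C.
In little-endian order the low byte comes first in memory.
So at ascending addresses the bytes are 5C 4C 7B.

5C 4C 7B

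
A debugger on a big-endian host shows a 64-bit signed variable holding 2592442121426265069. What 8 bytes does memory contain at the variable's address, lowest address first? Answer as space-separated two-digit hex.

2592442121426265069 in hexadecimal, padded to 64 bits, is 0x23FA345FC45F63ED.
Split into bytes (most-significant first): 23 FA 34 5F C4 5F 63 ED.
Big-endian stores the most-significant byte at the lowest address.
So the memory order matches the most-significant-first order: 23 FA 34 5F C4 5F 63 ED.

23 FA 34 5F C4 5F 63 ED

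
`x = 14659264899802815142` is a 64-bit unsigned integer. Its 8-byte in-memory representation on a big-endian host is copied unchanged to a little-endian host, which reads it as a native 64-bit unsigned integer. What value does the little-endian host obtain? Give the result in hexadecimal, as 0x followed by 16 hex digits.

14659264899802815142 in 64-bit hexadecimal is 0xCB702BC21D195AA6.
Stored big-endian, the bytes at ascending addresses are CB 70 2B C2 1D 19 5A A6.
Read back as little-endian, the first byte is least significant, giving 0xA65A191DC22B70CB.

0xA65A191DC22B70CB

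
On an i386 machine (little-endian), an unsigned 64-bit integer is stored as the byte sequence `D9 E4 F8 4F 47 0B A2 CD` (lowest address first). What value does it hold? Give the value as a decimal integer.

Little-endian: lowest address holds the least-significant byte.
Reassemble most-significant byte first: CD A2 0B 47 4F F8 E4 D9 → 0xCDA20B474FF8E4D9.
0xCDA20B474FF8E4D9 = 14817418124914648281.

14817418124914648281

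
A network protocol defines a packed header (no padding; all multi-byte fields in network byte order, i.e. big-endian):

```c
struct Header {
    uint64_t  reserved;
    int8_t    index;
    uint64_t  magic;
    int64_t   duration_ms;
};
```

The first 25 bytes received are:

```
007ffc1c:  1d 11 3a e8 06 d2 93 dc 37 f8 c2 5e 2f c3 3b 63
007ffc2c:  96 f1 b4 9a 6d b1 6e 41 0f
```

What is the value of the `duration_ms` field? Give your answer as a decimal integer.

-1030028618842095345

`duration_ms` follows `reserved` (8 B), `index` (1 B), `magic` (8 B), so it starts at offset 8 + 1 + 8 = 17 and occupies 8 bytes.
Bytes at offsets 17..24: F1 B4 9A 6D B1 6E 41 0F.
Big-endian stores the most-significant byte at the lowest address.
The bytes are already most-significant first: 0xF1B49A6DB16E410F.
Top bit is set, so as a signed 64-bit value this is 0xF1B49A6DB16E410F − 2^64 = -1030028618842095345.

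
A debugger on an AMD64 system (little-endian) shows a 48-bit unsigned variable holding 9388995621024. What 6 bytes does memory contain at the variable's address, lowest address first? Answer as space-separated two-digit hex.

A0 B0 BF 0B 8A 08

9388995621024 in hexadecimal, padded to 48 bits, is 0x088A0BBFB0A0.
Split into bytes (most-significant first): 08 8A 0B BF B0 A0.
In little-endian order the low byte comes first in memory.
So at ascending addresses the bytes are A0 B0 BF 0B 8A 08.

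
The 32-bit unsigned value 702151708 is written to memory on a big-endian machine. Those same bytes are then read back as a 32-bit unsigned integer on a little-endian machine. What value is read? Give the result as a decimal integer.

486332713

702151708 in 32-bit hexadecimal is 0x29D9FC1C.
Stored big-endian, the bytes at ascending addresses are 29 D9 FC 1C.
Read back as little-endian, the first byte is least significant, giving 0x1CFCD929.
0x1CFCD929 = 486332713.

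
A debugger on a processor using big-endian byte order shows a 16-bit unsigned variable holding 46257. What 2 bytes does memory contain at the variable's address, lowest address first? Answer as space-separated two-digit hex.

B4 B1

46257 in hexadecimal, padded to 16 bits, is 0xB4B1.
Split into bytes (most-significant first): B4 B1.
Big-endian: lowest address holds the most-significant byte.
So the memory order matches the most-significant-first order: B4 B1.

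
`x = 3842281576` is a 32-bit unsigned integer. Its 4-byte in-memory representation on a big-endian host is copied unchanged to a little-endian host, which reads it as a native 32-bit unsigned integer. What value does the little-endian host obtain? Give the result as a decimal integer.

1754268901

3842281576 in 32-bit hexadecimal is 0xE5049068.
Stored big-endian, the bytes at ascending addresses are E5 04 90 68.
Read back as little-endian, the first byte is least significant, giving 0x689004E5.
0x689004E5 = 1754268901.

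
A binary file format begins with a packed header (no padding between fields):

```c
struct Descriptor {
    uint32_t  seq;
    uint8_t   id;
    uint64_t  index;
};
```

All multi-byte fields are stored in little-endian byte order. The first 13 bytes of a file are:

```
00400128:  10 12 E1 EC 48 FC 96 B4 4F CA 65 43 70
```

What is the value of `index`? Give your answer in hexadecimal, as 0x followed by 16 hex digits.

0x704365CA4FB496FC

`index` follows `seq` (4 B), `id` (1 B), so it starts at offset 4 + 1 = 5 and occupies 8 bytes.
Bytes at offsets 5..12: FC 96 B4 4F CA 65 43 70.
Little-endian stores the least-significant byte at the lowest address.
Reassemble most-significant byte first: 70 43 65 CA 4F B4 96 FC → 0x704365CA4FB496FC.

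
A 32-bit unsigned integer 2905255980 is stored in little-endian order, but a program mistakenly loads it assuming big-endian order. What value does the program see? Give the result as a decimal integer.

2905255980 in 32-bit hexadecimal is 0xAD2AB02C.
Stored little-endian, the bytes at ascending addresses are 2C B0 2A AD.
Read back as big-endian, the last byte is least significant, giving 0x2CB02AAD.
0x2CB02AAD = 749742765.

749742765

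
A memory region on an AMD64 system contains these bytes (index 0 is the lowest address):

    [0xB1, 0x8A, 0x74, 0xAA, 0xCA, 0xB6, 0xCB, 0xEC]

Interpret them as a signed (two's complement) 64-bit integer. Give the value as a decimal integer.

-1383811478926882127

Little-endian stores the least-significant byte at the lowest address.
Reassemble most-significant byte first: EC CB B6 CA AA 74 8A B1 → 0xECCBB6CAAA748AB1.
Top bit is set, so as a signed 64-bit value this is 0xECCBB6CAAA748AB1 − 2^64 = -1383811478926882127.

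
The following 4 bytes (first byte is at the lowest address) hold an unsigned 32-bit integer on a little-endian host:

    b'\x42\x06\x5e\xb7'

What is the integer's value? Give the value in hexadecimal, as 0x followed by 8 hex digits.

0xB75E0642

Little-endian: lowest address holds the least-significant byte.
Reassemble most-significant byte first: B7 5E 06 42 → 0xB75E0642.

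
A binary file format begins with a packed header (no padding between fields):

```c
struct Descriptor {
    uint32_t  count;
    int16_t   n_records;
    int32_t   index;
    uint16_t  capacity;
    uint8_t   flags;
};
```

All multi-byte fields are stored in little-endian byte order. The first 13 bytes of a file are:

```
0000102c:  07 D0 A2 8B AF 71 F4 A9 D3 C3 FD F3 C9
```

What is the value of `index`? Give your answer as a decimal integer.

`index` follows `count` (4 B), `n_records` (2 B), so it starts at offset 4 + 2 = 6 and occupies 4 bytes.
Bytes at offsets 6..9: F4 A9 D3 C3.
Little-endian: lowest address holds the least-significant byte.
Reassemble most-significant byte first: C3 D3 A9 F4 → 0xC3D3A9F4.
Top bit is set, so as a signed 32-bit value this is 0xC3D3A9F4 − 2^32 = -1009538572.

-1009538572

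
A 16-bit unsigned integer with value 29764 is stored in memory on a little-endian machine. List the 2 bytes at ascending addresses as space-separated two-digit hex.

29764 in hexadecimal, padded to 16 bits, is 0x7444.
Split into bytes (most-significant first): 74 44.
In little-endian order the low byte comes first in memory.
So at ascending addresses the bytes are 44 74.

44 74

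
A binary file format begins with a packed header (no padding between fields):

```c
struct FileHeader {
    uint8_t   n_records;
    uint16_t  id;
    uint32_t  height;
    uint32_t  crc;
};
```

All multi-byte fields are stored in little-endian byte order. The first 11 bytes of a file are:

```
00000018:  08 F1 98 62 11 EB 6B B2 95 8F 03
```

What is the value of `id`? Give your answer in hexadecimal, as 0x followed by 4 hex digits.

`id` follows `n_records` (1 byte), so it starts at byte offset 1 and occupies 2 bytes.
Bytes at offsets 1..2: F1 98.
In little-endian order the low byte comes first in memory.
Reassemble most-significant byte first: 98 F1 → 0x98F1.

0x98F1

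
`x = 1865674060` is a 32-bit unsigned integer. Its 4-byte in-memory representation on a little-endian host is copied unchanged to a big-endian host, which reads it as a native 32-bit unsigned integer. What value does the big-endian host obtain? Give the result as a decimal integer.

1290613615

1865674060 in 32-bit hexadecimal is 0x6F33ED4C.
Stored little-endian, the bytes at ascending addresses are 4C ED 33 6F.
Read back as big-endian, the last byte is least significant, giving 0x4CED336F.
0x4CED336F = 1290613615.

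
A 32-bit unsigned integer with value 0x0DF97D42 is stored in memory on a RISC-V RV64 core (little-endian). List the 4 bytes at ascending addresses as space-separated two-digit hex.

Split into bytes (most-significant first): 0D F9 7D 42.
Little-endian stores the least-significant byte at the lowest address.
So at ascending addresses the bytes are 42 7D F9 0D.

42 7D F9 0D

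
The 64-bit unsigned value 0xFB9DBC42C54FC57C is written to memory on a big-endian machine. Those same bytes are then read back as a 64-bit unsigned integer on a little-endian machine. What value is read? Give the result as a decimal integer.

Stored big-endian, the bytes at ascending addresses are FB 9D BC 42 C5 4F C5 7C.
Read back as little-endian, the first byte is least significant, giving 0x7CC54FC542BC9DFB.
0x7CC54FC542BC9DFB = 8990679939761872379.

8990679939761872379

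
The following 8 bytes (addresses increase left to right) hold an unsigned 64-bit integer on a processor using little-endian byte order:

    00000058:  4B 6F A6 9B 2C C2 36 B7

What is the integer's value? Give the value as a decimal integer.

13201952854528913227

Little-endian: lowest address holds the least-significant byte.
Reassemble most-significant byte first: B7 36 C2 2C 9B A6 6F 4B → 0xB736C22C9BA66F4B.
0xB736C22C9BA66F4B = 13201952854528913227.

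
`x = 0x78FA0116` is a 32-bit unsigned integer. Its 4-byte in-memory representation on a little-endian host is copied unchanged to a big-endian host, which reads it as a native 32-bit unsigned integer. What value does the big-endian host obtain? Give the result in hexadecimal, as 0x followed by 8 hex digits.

0x1601FA78

Stored little-endian, the bytes at ascending addresses are 16 01 FA 78.
Read back as big-endian, the last byte is least significant, giving 0x1601FA78.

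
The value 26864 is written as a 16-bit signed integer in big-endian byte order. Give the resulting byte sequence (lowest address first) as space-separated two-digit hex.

26864 in hexadecimal, padded to 16 bits, is 0x68F0.
Split into bytes (most-significant first): 68 F0.
Big-endian stores the most-significant byte at the lowest address.
So the memory order matches the most-significant-first order: 68 F0.

68 F0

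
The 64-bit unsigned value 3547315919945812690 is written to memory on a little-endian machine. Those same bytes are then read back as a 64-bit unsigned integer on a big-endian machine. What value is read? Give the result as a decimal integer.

15153053509908773425

3547315919945812690 in 64-bit hexadecimal is 0x313A9908E2754AD2.
Stored little-endian, the bytes at ascending addresses are D2 4A 75 E2 08 99 3A 31.
Read back as big-endian, the last byte is least significant, giving 0xD24A75E208993A31.
0xD24A75E208993A31 = 15153053509908773425.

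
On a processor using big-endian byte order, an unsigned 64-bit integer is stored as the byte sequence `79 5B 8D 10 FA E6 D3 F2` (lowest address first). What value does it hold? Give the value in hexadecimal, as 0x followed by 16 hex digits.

0x795B8D10FAE6D3F2

In big-endian order the high byte comes first in memory.
The bytes are already most-significant first: 0x795B8D10FAE6D3F2.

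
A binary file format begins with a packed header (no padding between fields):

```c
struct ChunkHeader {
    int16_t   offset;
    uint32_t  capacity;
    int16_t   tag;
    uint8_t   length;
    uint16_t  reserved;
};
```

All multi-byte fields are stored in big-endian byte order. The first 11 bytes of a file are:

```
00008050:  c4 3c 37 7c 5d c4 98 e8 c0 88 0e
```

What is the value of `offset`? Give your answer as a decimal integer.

`offset` is the first field, at byte offset 0, occupying 2 bytes.
Bytes at offsets 0..1: C4 3C.
Big-endian stores the most-significant byte at the lowest address.
The bytes are already most-significant first: 0xC43C.
Top bit is set, so as a signed 16-bit value this is 0xC43C − 2^16 = -15300.

-15300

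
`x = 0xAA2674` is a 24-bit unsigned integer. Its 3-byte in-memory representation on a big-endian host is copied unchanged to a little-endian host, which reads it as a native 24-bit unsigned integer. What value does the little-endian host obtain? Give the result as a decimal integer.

7612074

Stored big-endian, the bytes at ascending addresses are AA 26 74.
Read back as little-endian, the first byte is least significant, giving 0x7426AA.
0x7426AA = 7612074.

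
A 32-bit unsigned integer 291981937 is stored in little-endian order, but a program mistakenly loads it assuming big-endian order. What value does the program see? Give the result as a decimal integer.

1900701457

291981937 in 32-bit hexadecimal is 0x11674A71.
Stored little-endian, the bytes at ascending addresses are 71 4A 67 11.
Read back as big-endian, the last byte is least significant, giving 0x714A6711.
0x714A6711 = 1900701457.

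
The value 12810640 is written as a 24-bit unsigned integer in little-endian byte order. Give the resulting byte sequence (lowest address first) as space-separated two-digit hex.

90 79 C3

12810640 in hexadecimal, padded to 24 bits, is 0xC37990.
Split into bytes (most-significant first): C3 79 90.
In little-endian order the low byte comes first in memory.
So at ascending addresses the bytes are 90 79 C3.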